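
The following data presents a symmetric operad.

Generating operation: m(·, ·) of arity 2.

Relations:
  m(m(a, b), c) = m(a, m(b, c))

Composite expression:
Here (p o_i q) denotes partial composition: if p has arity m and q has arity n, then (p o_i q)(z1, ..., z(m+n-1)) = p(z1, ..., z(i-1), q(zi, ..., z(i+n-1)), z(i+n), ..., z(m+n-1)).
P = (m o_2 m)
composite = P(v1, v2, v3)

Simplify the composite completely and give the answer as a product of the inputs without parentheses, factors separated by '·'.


All parenthesizations of m agree; list the v-inputs left to right.
m(v2, v3) linearizes to v2 · v3
m(v1, m(v2, v3)) linearizes to v1 · v2 · v3

v1 · v2 · v3


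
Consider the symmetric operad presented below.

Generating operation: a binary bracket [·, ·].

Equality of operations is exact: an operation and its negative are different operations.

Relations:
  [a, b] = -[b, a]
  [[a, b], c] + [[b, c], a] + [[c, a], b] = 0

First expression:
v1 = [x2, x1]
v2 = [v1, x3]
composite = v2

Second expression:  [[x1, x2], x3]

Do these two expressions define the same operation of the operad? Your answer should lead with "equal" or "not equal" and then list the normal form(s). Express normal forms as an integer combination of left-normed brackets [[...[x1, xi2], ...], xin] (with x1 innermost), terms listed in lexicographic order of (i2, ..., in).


not equal: they reduce to -[[x1, x2], x3] and [[x1, x2], x3]


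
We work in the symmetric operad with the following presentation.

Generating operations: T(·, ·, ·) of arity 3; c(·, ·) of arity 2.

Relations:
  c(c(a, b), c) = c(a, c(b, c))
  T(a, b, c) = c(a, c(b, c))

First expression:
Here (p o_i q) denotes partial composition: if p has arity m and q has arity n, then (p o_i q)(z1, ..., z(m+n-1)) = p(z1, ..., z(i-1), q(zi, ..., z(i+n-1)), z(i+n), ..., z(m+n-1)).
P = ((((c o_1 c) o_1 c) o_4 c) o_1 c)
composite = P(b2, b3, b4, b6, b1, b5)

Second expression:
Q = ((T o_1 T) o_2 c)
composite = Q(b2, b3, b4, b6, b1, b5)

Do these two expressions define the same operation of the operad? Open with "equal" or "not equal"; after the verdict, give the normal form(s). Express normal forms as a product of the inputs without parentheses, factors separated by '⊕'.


The first expression reduces to b2 ⊕ b3 ⊕ b4 ⊕ b6 ⊕ b1 ⊕ b5
The second expression reduces to b2 ⊕ b3 ⊕ b4 ⊕ b6 ⊕ b1 ⊕ b5
One common form — equal.

equal; both compose to b2 ⊕ b3 ⊕ b4 ⊕ b6 ⊕ b1 ⊕ b5


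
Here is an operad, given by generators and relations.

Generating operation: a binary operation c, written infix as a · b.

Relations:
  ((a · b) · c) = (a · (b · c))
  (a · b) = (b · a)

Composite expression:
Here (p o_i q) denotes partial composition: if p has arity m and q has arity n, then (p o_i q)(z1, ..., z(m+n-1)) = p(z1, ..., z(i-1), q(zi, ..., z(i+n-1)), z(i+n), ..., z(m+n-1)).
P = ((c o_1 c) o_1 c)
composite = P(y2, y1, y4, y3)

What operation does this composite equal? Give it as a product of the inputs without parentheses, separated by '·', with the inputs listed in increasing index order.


y1 · y2 · y3 · y4


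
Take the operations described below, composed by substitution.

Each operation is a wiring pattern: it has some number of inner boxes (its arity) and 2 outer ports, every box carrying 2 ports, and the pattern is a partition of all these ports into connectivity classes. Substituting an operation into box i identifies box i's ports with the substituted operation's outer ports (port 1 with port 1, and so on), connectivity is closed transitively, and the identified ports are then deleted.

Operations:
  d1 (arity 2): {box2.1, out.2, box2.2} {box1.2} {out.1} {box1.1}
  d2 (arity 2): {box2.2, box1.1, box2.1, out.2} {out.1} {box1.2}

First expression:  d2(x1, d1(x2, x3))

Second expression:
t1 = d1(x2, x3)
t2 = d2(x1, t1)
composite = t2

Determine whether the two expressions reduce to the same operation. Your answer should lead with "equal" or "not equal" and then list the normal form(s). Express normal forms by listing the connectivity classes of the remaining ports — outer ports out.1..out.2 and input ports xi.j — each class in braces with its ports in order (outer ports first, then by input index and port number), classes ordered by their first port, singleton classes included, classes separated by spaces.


equal; both compose to {out.1} {out.2, x1.1, x3.1, x3.2} {x1.2} {x2.1} {x2.2}


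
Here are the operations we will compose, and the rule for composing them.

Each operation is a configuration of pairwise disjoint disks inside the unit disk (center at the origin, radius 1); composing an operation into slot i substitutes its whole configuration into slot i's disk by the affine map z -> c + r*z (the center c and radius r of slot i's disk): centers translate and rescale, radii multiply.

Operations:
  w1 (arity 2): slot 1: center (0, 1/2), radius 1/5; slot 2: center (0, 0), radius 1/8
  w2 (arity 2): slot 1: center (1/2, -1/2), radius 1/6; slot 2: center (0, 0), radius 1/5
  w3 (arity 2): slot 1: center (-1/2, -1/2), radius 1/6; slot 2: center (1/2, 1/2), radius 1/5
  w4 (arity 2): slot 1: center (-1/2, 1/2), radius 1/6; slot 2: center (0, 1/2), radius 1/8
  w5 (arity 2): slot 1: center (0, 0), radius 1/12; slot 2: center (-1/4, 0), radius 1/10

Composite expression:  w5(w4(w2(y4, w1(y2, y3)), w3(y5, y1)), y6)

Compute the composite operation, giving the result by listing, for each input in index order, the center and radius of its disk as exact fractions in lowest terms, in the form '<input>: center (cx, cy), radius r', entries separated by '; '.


Follow each y-input down from w5: c' goes to c + r*c', radius to r*r'.
y4 passes through 3 substitutions, ending at center (-5/144, 5/144), radius 1/432
y2 passes through 4 substitutions, ending at center (-1/24, 31/720), radius 1/1800
y3 passes through 4 substitutions, ending at center (-1/24, 1/24), radius 1/2880
y5 passes through 3 substitutions, ending at center (-1/192, 7/192), radius 1/576
y1 passes through 3 substitutions, ending at center (1/192, 3/64), radius 1/480
y6 passes through 1 substitution, ending at center (-1/4, 0), radius 1/10

y1: center (1/192, 3/64), radius 1/480; y2: center (-1/24, 31/720), radius 1/1800; y3: center (-1/24, 1/24), radius 1/2880; y4: center (-5/144, 5/144), radius 1/432; y5: center (-1/192, 7/192), radius 1/576; y6: center (-1/4, 0), radius 1/10


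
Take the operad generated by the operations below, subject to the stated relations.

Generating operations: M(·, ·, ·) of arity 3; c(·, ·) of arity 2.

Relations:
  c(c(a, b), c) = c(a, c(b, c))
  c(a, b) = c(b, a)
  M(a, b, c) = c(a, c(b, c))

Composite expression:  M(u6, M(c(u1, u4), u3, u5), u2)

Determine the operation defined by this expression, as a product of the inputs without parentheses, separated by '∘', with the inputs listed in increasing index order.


u1 ∘ u2 ∘ u3 ∘ u4 ∘ u5 ∘ u6

With M associative and commutative, the u-input set is all that matters.
c(u1, u4) spells out as u1 ∘ u4
M(c(u1, u4), u3, u5) spells out as u1 ∘ u4 ∘ u3 ∘ u5
M(u6, M(c(u1, u4), u3, u5), u2) spells out as u6 ∘ u1 ∘ u4 ∘ u3 ∘ u5 ∘ u2
the factors in increasing index order: u1 ∘ u2 ∘ u3 ∘ u4 ∘ u5 ∘ u6


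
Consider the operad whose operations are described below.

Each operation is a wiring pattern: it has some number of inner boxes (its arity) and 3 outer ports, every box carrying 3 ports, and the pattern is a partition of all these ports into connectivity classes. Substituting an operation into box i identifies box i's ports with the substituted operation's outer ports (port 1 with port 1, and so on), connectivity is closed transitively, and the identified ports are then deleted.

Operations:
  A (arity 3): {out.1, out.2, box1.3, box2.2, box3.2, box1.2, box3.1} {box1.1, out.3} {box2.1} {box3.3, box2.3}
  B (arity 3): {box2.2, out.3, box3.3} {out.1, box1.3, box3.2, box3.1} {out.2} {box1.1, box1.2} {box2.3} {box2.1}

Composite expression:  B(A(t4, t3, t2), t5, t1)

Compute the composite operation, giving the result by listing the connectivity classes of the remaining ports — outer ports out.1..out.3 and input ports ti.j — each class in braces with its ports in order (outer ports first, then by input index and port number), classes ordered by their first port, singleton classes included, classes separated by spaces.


{out.1, t1.1, t1.2, t4.1} {out.2} {out.3, t1.3, t5.2} {t2.1, t2.2, t3.2, t4.2, t4.3} {t2.3, t3.3} {t3.1} {t5.1} {t5.3}


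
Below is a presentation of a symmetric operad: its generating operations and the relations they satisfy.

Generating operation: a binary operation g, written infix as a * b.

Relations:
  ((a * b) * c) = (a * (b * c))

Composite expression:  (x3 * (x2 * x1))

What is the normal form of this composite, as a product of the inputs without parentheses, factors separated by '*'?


Key point: g is associative — brackets drop, the x-order remains.
(x2 * x1) flattens to x2 * x1
(x3 * (x2 * x1)) flattens to x3 * x2 * x1

x3 * x2 * x1


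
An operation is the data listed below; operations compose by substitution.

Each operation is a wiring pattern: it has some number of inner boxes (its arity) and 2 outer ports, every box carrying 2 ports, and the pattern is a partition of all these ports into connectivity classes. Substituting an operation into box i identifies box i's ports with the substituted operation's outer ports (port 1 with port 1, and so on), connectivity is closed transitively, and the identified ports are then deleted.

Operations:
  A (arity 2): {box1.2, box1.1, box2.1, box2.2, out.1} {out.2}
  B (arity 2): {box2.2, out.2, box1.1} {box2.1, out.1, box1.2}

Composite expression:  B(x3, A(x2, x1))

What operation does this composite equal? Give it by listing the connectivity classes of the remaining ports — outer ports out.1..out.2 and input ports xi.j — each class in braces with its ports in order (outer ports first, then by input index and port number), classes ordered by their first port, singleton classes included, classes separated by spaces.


{out.1, x1.1, x1.2, x2.1, x2.2, x3.2} {out.2, x3.1}

Connectivity passes through glued B-boundaries; trace each wire chain.
the subtree at A composes to {out.1, x1.1, x1.2, x2.1, x2.2} {out.2} on (x2, x1); out.j = own outer ports
the subtree at B composes to {out.1, x1.1, x1.2, x2.1, x2.2, x3.2} {out.2, x3.1} on (x3, x2, x1); out.j = own outer ports


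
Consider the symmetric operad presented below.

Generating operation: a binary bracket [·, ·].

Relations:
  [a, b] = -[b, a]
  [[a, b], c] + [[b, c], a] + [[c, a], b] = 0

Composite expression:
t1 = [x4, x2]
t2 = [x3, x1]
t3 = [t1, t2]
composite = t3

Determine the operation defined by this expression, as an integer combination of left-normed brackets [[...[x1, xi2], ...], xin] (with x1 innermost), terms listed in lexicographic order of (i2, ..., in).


Left-normed coefficients sit on the x1-initial expansion words.
Composite bracket: [[x4, x2], [x3, x1]]
Each bracket splits as ab - ba, giving 8 signed words (2^3 = 8).
The x1-initial words carry the normal form:
  word x1x3x2x4 has sign -1, contributing -[[[x1, x3], x2], x4]
  word x1x3x4x2 has sign +1, contributing +[[[x1, x3], x4], x2]

-[[[x1, x3], x2], x4] + [[[x1, x3], x4], x2]


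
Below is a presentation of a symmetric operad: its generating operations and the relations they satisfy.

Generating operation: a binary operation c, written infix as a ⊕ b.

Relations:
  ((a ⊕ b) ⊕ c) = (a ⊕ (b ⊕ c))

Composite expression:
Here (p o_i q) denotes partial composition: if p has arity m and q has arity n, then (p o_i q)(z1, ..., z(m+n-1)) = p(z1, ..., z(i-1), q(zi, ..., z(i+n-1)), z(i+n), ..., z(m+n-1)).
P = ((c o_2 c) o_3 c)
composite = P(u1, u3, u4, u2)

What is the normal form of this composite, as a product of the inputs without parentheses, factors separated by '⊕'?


u1 ⊕ u3 ⊕ u4 ⊕ u2


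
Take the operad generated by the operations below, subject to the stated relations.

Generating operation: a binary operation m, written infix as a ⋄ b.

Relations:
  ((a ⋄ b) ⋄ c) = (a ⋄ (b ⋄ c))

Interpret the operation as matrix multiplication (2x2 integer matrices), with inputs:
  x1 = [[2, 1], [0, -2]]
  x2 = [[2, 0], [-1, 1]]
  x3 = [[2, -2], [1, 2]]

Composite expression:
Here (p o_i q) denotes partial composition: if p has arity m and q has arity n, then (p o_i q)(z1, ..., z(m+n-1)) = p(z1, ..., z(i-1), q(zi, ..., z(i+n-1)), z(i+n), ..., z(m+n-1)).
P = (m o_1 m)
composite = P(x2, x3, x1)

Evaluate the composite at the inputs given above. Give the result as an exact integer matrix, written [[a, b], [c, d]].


[[8, 12], [-2, -9]]

(x2 ⋄ x3) = [[4, -4], [-1, 4]]
((x2 ⋄ x3) ⋄ x1) = [[8, 12], [-2, -9]]


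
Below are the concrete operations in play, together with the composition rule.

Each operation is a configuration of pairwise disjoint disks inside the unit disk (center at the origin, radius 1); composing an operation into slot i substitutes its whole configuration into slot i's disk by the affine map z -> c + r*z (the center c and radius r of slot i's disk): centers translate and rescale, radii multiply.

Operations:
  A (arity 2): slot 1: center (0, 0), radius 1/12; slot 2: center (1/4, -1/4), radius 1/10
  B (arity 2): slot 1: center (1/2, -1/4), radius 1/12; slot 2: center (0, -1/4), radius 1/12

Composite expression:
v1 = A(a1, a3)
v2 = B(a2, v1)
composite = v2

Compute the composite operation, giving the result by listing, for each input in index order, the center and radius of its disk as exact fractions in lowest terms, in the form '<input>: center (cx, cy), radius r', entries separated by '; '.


a1: center (0, -1/4), radius 1/144; a2: center (1/2, -1/4), radius 1/12; a3: center (1/48, -13/48), radius 1/120

Below B, radii multiply path by path; the a-disk centers shift.
tracing a2 down its 1-map path: center (1/2, -1/4), radius 1/12
tracing a1 down its 2-map path: center (0, -1/4), radius 1/144
tracing a3 down its 2-map path: center (1/48, -13/48), radius 1/120


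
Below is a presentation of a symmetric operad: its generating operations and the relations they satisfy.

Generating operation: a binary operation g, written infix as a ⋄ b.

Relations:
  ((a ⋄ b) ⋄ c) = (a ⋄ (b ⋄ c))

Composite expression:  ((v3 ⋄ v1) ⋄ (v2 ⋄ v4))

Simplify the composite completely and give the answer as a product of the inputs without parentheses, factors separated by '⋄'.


Under associativity of g, the answer is the v's in reading order.
(v3 ⋄ v1) unparenthesizes to v3 ⋄ v1
(v2 ⋄ v4) unparenthesizes to v2 ⋄ v4
((v3 ⋄ v1) ⋄ (v2 ⋄ v4)) unparenthesizes to v3 ⋄ v1 ⋄ v2 ⋄ v4

v3 ⋄ v1 ⋄ v2 ⋄ v4


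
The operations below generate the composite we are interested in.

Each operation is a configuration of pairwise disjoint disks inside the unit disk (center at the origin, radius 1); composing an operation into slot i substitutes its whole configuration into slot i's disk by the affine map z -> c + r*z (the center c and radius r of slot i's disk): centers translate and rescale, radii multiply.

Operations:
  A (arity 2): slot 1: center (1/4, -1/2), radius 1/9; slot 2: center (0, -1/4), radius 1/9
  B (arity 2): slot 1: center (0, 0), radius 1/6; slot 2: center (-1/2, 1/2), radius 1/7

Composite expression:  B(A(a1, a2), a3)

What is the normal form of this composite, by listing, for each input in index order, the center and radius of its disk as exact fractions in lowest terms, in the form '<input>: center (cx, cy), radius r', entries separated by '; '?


a1: center (1/24, -1/12), radius 1/54; a2: center (0, -1/24), radius 1/54; a3: center (-1/2, 1/2), radius 1/7

Each a-disk chains the slot maps above it in B; radii multiply.
for a1, the 2-step affine chain lands on center (1/24, -1/12), radius 1/54
for a2, the 2-step affine chain lands on center (0, -1/24), radius 1/54
for a3, the 1-step affine chain lands on center (-1/2, 1/2), radius 1/7


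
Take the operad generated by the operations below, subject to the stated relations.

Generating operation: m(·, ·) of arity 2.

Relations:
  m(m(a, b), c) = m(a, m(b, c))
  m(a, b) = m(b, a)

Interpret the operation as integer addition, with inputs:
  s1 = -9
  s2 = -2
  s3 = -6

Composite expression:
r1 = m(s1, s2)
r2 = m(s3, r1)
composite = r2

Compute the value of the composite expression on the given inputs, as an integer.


m(s1, s2) = -11
m(s3, m(s1, s2)) = -17

-17


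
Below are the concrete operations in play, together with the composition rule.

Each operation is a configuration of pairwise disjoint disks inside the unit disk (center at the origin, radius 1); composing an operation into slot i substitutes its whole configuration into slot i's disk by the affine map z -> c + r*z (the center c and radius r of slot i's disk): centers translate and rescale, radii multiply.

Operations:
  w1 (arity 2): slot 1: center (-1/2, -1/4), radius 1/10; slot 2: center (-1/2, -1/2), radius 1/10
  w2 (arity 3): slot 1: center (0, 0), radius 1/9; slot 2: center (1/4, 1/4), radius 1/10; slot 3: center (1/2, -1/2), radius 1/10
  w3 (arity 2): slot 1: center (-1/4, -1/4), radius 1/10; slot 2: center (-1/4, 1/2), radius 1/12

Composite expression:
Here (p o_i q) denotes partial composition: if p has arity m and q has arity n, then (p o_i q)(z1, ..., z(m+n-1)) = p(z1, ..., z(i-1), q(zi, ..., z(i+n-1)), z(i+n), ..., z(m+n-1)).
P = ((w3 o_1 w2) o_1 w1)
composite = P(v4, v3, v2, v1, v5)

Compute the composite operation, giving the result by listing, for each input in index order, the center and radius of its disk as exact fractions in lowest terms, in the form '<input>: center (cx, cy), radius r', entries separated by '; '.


v1: center (-1/5, -3/10), radius 1/100; v2: center (-9/40, -9/40), radius 1/100; v3: center (-23/90, -23/90), radius 1/900; v4: center (-23/90, -91/360), radius 1/900; v5: center (-1/4, 1/2), radius 1/12

Nesting under w3 composes maps z -> c + r*z down each v-path.
v4 passes through 3 substitutions, ending at center (-23/90, -91/360), radius 1/900
v3 passes through 3 substitutions, ending at center (-23/90, -23/90), radius 1/900
v2 passes through 2 substitutions, ending at center (-9/40, -9/40), radius 1/100
v1 passes through 2 substitutions, ending at center (-1/5, -3/10), radius 1/100
v5 passes through 1 substitution, ending at center (-1/4, 1/2), radius 1/12


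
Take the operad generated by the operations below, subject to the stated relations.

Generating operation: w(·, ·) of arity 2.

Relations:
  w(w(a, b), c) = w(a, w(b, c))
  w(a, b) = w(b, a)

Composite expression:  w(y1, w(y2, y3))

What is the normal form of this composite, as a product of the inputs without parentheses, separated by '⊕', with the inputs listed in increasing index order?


y1 ⊕ y2 ⊕ y3


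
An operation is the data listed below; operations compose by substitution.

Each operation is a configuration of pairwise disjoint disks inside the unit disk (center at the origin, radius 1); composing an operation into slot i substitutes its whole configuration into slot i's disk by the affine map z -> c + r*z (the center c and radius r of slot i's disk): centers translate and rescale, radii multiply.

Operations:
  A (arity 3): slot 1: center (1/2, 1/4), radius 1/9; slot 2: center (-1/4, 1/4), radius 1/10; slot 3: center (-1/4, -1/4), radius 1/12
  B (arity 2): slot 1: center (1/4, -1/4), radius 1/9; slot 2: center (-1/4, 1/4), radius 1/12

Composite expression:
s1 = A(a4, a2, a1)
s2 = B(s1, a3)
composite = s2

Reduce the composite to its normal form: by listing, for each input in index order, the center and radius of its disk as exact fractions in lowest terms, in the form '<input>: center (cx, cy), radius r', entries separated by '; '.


a1: center (2/9, -5/18), radius 1/108; a2: center (2/9, -2/9), radius 1/90; a3: center (-1/4, 1/4), radius 1/12; a4: center (11/36, -2/9), radius 1/81

Affine substitution under B: radii multiply and a-centers shift.
input a4: applying the 2 nested substitutions gives center (11/36, -2/9), radius 1/81
input a2: applying the 2 nested substitutions gives center (2/9, -2/9), radius 1/90
input a1: applying the 2 nested substitutions gives center (2/9, -5/18), radius 1/108
input a3: applying the 1 nested substitution gives center (-1/4, 1/4), radius 1/12


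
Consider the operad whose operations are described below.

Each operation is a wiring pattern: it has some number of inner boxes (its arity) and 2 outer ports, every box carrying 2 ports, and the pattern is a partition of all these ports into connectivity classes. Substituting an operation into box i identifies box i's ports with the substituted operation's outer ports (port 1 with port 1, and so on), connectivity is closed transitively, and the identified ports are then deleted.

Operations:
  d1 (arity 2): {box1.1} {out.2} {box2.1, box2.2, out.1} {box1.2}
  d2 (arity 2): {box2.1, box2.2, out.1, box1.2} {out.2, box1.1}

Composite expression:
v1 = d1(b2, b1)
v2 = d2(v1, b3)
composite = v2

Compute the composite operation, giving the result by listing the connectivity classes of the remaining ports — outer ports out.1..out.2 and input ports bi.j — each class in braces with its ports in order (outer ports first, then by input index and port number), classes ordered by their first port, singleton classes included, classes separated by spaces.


{out.1, b3.1, b3.2} {out.2, b1.1, b1.2} {b2.1} {b2.2}

Two ports join when wires chain via d2-identified ports.
through d1, on inputs (b2, b1): {out.1, b1.1, b1.2} {out.2} {b2.1} {b2.2} (out.j = stage outer ports)
through d2, on inputs (b2, b1, b3): {out.1, b3.1, b3.2} {out.2, b1.1, b1.2} {b2.1} {b2.2} (out.j = stage outer ports)


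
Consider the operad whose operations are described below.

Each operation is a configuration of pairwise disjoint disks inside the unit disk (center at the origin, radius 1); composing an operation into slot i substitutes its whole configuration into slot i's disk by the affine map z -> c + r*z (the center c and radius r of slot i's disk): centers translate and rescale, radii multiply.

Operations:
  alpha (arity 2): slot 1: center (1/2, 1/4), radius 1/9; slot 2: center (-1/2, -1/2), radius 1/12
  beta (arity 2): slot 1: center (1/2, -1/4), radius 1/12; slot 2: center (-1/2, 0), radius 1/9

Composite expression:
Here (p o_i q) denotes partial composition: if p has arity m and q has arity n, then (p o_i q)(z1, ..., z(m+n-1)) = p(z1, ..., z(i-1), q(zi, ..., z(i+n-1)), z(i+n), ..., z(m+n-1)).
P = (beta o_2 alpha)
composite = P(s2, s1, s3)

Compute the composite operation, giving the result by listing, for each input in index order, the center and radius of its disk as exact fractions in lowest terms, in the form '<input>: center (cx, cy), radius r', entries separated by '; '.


s1: center (-4/9, 1/36), radius 1/81; s2: center (1/2, -1/4), radius 1/12; s3: center (-5/9, -1/18), radius 1/108

Affine substitution under beta: radii multiply and s-centers shift.
s2 passes through 1 substitution, ending at center (1/2, -1/4), radius 1/12
s1 passes through 2 substitutions, ending at center (-4/9, 1/36), radius 1/81
s3 passes through 2 substitutions, ending at center (-5/9, -1/18), radius 1/108


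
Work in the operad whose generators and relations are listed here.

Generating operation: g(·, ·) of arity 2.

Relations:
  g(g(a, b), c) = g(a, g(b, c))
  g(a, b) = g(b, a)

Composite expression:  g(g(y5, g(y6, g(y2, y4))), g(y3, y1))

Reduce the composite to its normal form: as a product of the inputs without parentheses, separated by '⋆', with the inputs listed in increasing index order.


y1 ⋆ y2 ⋆ y3 ⋆ y4 ⋆ y5 ⋆ y6

Key point: g commutes, so take the y-inputs in any fixed order.
g(y2, y4) reduces to y2 ⋆ y4
g(y6, g(y2, y4)) reduces to y6 ⋆ y2 ⋆ y4
g(y5, g(y6, g(y2, y4))) reduces to y5 ⋆ y6 ⋆ y2 ⋆ y4
g(y3, y1) reduces to y3 ⋆ y1
g(g(y5, g(y6, g(y2, y4))), g(y3, y1)) reduces to y5 ⋆ y6 ⋆ y2 ⋆ y4 ⋆ y3 ⋆ y1
sorting the factors by input index: y1 ⋆ y2 ⋆ y3 ⋆ y4 ⋆ y5 ⋆ y6


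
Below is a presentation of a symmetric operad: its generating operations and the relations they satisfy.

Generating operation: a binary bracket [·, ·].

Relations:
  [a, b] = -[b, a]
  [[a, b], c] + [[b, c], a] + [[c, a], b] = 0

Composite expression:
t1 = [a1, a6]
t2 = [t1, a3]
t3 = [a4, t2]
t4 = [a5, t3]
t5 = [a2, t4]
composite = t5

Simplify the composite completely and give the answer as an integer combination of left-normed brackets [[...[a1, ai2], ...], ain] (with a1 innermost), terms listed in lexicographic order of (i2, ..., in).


-[[[[[a1, a6], a3], a4], a5], a2]


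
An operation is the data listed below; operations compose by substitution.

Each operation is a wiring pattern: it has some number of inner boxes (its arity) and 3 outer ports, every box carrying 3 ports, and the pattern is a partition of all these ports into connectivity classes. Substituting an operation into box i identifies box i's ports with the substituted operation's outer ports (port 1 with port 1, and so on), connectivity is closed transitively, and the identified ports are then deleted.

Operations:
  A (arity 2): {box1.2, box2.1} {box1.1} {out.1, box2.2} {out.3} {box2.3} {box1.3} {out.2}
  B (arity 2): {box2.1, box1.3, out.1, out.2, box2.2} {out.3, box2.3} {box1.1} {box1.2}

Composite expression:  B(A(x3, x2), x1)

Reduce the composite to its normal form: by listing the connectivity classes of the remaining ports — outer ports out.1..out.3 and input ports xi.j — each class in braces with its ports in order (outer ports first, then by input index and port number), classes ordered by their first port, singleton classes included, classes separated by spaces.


{out.1, out.2, x1.1, x1.2} {out.3, x1.3} {x2.1, x3.2} {x2.2} {x2.3} {x3.1} {x3.3}

After gluing at B, chains via deleted ports link the x-ports.
stage A: inputs (x3, x2), connectivity {out.1, x2.2} {out.2} {out.3} {x2.1, x3.2} {x2.3} {x3.1} {x3.3}, out.j its boundary
stage B: inputs (x3, x2, x1), connectivity {out.1, out.2, x1.1, x1.2} {out.3, x1.3} {x2.1, x3.2} {x2.2} {x2.3} {x3.1} {x3.3}, out.j its boundary


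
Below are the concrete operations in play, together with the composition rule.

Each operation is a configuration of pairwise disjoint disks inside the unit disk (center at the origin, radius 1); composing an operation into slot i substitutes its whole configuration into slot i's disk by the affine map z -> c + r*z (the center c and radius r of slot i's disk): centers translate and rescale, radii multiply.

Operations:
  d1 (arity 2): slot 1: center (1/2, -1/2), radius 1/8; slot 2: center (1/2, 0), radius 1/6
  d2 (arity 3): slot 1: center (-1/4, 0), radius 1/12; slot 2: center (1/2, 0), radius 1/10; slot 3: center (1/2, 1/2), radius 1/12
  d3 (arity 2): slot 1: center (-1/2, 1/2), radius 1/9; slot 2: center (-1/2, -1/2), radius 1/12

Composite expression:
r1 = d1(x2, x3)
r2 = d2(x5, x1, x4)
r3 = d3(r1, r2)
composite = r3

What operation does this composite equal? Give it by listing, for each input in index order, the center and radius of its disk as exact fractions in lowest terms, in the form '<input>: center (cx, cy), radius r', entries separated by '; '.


Each x-disk chains the slot maps above it in d3; radii multiply.
input x2: applying the 2 nested substitutions gives center (-4/9, 4/9), radius 1/72
input x3: applying the 2 nested substitutions gives center (-4/9, 1/2), radius 1/54
input x5: applying the 2 nested substitutions gives center (-25/48, -1/2), radius 1/144
input x1: applying the 2 nested substitutions gives center (-11/24, -1/2), radius 1/120
input x4: applying the 2 nested substitutions gives center (-11/24, -11/24), radius 1/144

x1: center (-11/24, -1/2), radius 1/120; x2: center (-4/9, 4/9), radius 1/72; x3: center (-4/9, 1/2), radius 1/54; x4: center (-11/24, -11/24), radius 1/144; x5: center (-25/48, -1/2), radius 1/144


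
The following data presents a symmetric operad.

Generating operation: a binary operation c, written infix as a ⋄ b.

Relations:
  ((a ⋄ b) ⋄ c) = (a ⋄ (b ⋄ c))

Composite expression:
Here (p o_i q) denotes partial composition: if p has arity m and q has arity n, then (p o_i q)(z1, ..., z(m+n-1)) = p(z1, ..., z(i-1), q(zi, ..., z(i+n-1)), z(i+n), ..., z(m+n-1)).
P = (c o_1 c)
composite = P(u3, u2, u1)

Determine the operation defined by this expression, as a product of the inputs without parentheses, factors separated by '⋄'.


The c-tree's shape is irrelevant; the u-reading-order decides.
(u3 ⋄ u2) flattens to u3 ⋄ u2
((u3 ⋄ u2) ⋄ u1) flattens to u3 ⋄ u2 ⋄ u1

u3 ⋄ u2 ⋄ u1


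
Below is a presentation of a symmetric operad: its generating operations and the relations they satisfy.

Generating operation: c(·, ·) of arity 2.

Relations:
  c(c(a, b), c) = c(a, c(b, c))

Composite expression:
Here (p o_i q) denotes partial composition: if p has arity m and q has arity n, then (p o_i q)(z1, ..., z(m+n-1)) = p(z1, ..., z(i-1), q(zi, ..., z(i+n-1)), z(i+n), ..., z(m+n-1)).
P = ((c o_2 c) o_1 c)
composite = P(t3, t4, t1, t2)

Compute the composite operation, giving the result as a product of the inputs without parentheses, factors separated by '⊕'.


Every regrouping of c is equal, so read the t-inputs in written order.
c(t3, t4) linearizes to t3 ⊕ t4
c(t1, t2) linearizes to t1 ⊕ t2
c(c(t3, t4), c(t1, t2)) linearizes to t3 ⊕ t4 ⊕ t1 ⊕ t2

t3 ⊕ t4 ⊕ t1 ⊕ t2


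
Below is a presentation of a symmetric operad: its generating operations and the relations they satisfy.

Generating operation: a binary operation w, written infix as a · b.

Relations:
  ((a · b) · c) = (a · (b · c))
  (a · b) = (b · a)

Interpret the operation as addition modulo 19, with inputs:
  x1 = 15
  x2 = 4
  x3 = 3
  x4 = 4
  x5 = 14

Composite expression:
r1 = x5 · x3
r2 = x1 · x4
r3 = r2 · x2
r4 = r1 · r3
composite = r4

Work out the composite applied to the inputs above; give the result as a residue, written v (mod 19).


2 (mod 19)

(x5 · x3) = 17
(x1 · x4) = 0
((x1 · x4) · x2) = 4
((x5 · x3) · ((x1 · x4) · x2)) = 2


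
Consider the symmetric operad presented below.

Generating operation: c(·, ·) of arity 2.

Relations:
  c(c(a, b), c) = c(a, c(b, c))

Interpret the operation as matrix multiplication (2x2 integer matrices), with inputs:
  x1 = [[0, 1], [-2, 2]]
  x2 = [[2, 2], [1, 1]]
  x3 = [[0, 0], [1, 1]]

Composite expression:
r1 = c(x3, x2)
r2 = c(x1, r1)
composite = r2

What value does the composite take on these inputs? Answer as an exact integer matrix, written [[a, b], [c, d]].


[[3, 3], [6, 6]]

c(x3, x2) = [[0, 0], [3, 3]]
c(x1, c(x3, x2)) = [[3, 3], [6, 6]]


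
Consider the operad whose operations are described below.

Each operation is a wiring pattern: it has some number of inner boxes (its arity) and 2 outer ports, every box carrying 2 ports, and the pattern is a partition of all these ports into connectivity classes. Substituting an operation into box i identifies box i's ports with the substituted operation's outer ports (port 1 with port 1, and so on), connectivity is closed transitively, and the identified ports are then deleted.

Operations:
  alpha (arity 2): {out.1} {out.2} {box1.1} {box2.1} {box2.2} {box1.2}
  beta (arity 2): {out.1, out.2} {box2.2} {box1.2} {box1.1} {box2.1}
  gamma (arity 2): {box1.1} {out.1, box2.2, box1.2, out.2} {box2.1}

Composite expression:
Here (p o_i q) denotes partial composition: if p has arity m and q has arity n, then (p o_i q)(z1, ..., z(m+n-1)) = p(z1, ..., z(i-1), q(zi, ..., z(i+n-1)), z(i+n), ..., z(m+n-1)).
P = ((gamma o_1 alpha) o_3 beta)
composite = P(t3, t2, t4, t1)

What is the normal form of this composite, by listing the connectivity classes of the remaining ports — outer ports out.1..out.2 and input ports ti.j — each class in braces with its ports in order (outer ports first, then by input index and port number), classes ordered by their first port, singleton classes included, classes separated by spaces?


{out.1, out.2} {t1.1} {t1.2} {t2.1} {t2.2} {t3.1} {t3.2} {t4.1} {t4.2}

Connectivity passes through glued gamma-boundaries; trace each wire chain.
composing alpha on (t3, t2), with out.j its own outer ports: {out.1} {out.2} {t2.1} {t2.2} {t3.1} {t3.2}
composing beta on (t4, t1), with out.j its own outer ports: {out.1, out.2} {t1.1} {t1.2} {t4.1} {t4.2}
composing gamma on (t3, t2, t4, t1), with out.j its own outer ports: {out.1, out.2} {t1.1} {t1.2} {t2.1} {t2.2} {t3.1} {t3.2} {t4.1} {t4.2}


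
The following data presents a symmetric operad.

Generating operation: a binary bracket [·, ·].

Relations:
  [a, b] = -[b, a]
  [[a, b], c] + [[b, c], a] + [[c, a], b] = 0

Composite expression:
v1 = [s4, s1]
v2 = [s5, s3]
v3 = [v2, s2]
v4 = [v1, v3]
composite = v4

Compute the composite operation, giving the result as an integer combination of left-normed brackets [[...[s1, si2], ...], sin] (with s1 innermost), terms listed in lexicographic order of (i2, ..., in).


-[[[[s1, s4], s2], s3], s5] + [[[[s1, s4], s2], s5], s3] + [[[[s1, s4], s3], s5], s2] - [[[[s1, s4], s5], s3], s2]

Skip Jacobi rewriting: expand, keep s1-initial words, read off terms.
Composite bracket: [[s4, s1], [[s5, s3], s2]]
Under [a, b] = ab - ba we get 16 signed associative words (2^4 = 16).
The s1-initial words carry the normal form:
  the word s1s4s2s3s5 carries sign -1 and contributes -[[[[s1, s4], s2], s3], s5]
  the word s1s4s2s5s3 carries sign +1 and contributes +[[[[s1, s4], s2], s5], s3]
  the word s1s4s3s5s2 carries sign +1 and contributes +[[[[s1, s4], s3], s5], s2]
  the word s1s4s5s3s2 carries sign -1 and contributes -[[[[s1, s4], s5], s3], s2]


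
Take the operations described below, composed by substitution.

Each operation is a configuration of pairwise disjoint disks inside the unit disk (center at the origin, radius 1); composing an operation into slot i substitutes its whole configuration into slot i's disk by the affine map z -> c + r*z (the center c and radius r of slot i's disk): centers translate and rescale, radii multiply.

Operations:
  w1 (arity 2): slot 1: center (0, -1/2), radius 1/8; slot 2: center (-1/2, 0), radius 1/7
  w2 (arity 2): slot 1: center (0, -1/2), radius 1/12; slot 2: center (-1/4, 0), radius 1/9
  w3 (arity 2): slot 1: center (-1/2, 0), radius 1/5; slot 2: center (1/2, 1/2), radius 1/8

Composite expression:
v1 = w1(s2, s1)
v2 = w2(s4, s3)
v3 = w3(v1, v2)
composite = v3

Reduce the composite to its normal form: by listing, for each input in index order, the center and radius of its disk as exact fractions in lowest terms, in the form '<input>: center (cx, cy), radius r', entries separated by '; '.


Below w3, radii multiply path by path; the s-disk centers shift.
input s2: applying the 2 nested substitutions gives center (-1/2, -1/10), radius 1/40
input s1: applying the 2 nested substitutions gives center (-3/5, 0), radius 1/35
input s4: applying the 2 nested substitutions gives center (1/2, 7/16), radius 1/96
input s3: applying the 2 nested substitutions gives center (15/32, 1/2), radius 1/72

s1: center (-3/5, 0), radius 1/35; s2: center (-1/2, -1/10), radius 1/40; s3: center (15/32, 1/2), radius 1/72; s4: center (1/2, 7/16), radius 1/96


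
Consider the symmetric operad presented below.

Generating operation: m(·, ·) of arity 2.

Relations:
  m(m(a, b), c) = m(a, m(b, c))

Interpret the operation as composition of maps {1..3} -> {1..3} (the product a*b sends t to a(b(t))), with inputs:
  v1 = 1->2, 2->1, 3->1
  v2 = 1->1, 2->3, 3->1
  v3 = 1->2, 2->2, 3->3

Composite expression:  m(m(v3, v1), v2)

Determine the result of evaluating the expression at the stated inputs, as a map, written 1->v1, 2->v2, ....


m(v3, v1) = 1->2, 2->2, 3->2
m(m(v3, v1), v2) = 1->2, 2->2, 3->2

1->2, 2->2, 3->2


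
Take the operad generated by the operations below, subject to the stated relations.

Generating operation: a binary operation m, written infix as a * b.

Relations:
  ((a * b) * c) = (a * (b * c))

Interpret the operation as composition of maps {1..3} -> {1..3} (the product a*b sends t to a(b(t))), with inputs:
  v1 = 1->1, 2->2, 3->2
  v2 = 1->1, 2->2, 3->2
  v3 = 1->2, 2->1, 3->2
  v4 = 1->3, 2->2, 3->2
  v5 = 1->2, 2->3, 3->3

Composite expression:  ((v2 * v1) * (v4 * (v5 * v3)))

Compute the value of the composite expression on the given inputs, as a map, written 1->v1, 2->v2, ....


1->2, 2->2, 3->2

(v2 * v1) = 1->1, 2->2, 3->2
(v5 * v3) = 1->3, 2->2, 3->3
(v4 * (v5 * v3)) = 1->2, 2->2, 3->2
((v2 * v1) * (v4 * (v5 * v3))) = 1->2, 2->2, 3->2


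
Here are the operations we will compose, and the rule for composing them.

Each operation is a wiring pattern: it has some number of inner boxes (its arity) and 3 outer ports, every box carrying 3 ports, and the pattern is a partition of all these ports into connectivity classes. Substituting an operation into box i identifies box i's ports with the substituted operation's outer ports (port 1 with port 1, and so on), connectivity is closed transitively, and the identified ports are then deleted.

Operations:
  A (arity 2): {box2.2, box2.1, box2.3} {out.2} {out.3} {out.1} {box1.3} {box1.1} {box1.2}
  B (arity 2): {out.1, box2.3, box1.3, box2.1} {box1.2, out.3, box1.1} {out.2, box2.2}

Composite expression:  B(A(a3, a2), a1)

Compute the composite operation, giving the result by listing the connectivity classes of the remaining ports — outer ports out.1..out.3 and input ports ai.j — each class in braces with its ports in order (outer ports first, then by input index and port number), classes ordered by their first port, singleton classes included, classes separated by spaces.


Substituting into B glues patterns; closure does the rest.
A over (a3, a2) gives {out.1} {out.2} {out.3} {a2.1, a2.2, a2.3} {a3.1} {a3.2} {a3.3}, out.j being that stage's outer ports
B over (a3, a2, a1) gives {out.1, a1.1, a1.3} {out.2, a1.2} {out.3} {a2.1, a2.2, a2.3} {a3.1} {a3.2} {a3.3}, out.j being that stage's outer ports

{out.1, a1.1, a1.3} {out.2, a1.2} {out.3} {a2.1, a2.2, a2.3} {a3.1} {a3.2} {a3.3}


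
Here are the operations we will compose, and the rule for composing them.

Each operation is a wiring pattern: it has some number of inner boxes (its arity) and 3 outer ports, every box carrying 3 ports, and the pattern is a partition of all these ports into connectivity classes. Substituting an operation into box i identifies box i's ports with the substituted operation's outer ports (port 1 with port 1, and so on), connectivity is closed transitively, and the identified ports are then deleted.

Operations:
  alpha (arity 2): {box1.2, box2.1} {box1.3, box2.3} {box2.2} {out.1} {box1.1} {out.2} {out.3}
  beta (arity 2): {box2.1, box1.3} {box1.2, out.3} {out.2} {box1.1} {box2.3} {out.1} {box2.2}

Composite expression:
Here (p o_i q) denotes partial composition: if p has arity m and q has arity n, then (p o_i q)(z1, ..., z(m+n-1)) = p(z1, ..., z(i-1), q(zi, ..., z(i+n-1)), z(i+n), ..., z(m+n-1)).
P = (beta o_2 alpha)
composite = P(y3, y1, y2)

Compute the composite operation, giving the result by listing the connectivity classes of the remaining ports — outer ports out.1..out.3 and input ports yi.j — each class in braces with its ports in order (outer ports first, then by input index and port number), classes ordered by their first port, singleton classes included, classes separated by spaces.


{out.1} {out.2} {out.3, y3.2} {y1.1} {y1.2, y2.1} {y1.3, y2.3} {y2.2} {y3.1} {y3.3}

After gluing at beta, chains via deleted ports link the y-ports.
stage alpha: inputs (y1, y2), connectivity {out.1} {out.2} {out.3} {y1.1} {y1.2, y2.1} {y1.3, y2.3} {y2.2}, out.j its boundary
stage beta: inputs (y3, y1, y2), connectivity {out.1} {out.2} {out.3, y3.2} {y1.1} {y1.2, y2.1} {y1.3, y2.3} {y2.2} {y3.1} {y3.3}, out.j its boundary


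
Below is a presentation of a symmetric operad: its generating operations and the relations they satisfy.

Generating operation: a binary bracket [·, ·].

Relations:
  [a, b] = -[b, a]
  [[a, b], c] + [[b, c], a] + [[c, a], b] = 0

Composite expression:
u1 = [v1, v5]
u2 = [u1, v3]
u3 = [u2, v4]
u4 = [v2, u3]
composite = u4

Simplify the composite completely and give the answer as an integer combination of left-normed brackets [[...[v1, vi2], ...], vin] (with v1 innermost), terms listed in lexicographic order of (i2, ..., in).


Skip Jacobi rewriting: expand, keep v1-initial words, read off terms.
Composite bracket: [v2, [[[v1, v5], v3], v4]]
Applying ab - ba throughout gives 16 signed words (2^4 = 16).
Keep just the words that open with v1:
  v1v5v3v4v2 appears with sign -1, giving the term -[[[[v1, v5], v3], v4], v2]

-[[[[v1, v5], v3], v4], v2]
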